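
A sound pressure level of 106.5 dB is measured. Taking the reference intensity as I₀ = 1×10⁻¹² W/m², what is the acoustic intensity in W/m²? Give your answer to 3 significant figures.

I = I₀·10^(L/10) = 10⁻¹² × 10^(106.5/10) = 10^(-1.350).

0.0447 W/m²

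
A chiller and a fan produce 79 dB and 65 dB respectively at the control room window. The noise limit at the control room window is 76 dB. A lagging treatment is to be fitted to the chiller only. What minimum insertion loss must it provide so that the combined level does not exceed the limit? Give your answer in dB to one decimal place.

Fixed contribution from the other source: Σ 10^(L/10) = 10^(65/10) = 3.162e+06 (65.00 dB).
To meet 76 dB overall, the treated chiller may contribute at most 10^(76/10) − 3.162e+06 = 3.665e+07, i.e. 75.64 dB.
Required insertion loss = 79 − 75.64 = 3.36 dB.

3.4 dB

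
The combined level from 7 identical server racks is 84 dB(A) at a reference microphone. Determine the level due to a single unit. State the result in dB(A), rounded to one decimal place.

75.5 dB(A)

Dividing the total intensity by 7 lowers the level by 10·log₁₀ 7 = 8.451 dB: L₁ = 84 − 8.451.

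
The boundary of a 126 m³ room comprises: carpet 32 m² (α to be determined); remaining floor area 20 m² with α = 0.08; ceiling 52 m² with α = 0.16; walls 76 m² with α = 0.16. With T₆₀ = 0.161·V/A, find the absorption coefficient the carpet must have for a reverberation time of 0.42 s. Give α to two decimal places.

A = 0.161·V/T₆₀ = 0.161·126/0.42 = 48.30 m² sabins.
Absorption from the other surfaces = 20·0.08 + 52·0.16 + 76·0.16 = 22.08 m², so the carpet must supply 26.22 m² over 32 m².
α = 26.22/32 = 0.819.

0.82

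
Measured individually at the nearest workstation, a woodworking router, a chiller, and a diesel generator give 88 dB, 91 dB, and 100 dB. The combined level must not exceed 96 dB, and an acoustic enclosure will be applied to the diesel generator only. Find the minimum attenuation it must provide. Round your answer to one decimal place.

The untreated sources together contribute 10^(88/10) + 10^(91/10) = 1.890e+09, i.e. 92.76 dB.
The limit corresponds to 10^(96/10) = 3.981e+09; subtracting the fixed part leaves 2.091e+09 for the diesel generator, i.e. 93.20 dB.
Required insertion loss = 100 − 93.20 = 6.80 dB.

6.8 dB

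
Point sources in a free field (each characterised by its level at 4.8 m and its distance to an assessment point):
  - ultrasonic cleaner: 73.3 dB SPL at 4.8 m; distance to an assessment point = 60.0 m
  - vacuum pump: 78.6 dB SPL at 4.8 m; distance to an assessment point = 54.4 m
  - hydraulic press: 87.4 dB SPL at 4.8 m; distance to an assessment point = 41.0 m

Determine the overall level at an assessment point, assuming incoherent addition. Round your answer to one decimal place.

First find each source's level at the receiver (point-source: −20·log₁₀(r/r_ref)), then combine on an intensity basis.
ultrasonic cleaner: 73.3 − 20·log₁₀(60.0/4.8) = 73.3 − 21.94 = 51.36 dB SPL.
vacuum pump: 78.6 − 20·log₁₀(54.4/4.8) = 78.6 − 21.09 = 57.51 dB SPL.
hydraulic press: 87.4 − 20·log₁₀(41.0/4.8) = 87.4 − 18.63 = 68.77 dB SPL.
Σ 10^(L/10) = 8.233e+06 → L_total = 10·log₁₀(8.233e+06) = 69.16 dB SPL.

69.2 dB SPL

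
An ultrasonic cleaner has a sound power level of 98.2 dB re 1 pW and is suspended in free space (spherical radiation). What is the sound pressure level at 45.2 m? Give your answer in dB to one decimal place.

54.1 dB

The power spreads over a sphere of area 4π·r², so L_p = L_w − 10·log₁₀(4π·r²).
4π·r² = 2.567e+04 m², 10·log₁₀ of that is 44.095 dB.
L_p = 98.2 − 44.095 = 54.11 dB.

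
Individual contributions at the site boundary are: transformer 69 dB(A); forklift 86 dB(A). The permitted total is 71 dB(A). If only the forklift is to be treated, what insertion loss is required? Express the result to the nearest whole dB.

Everything except the forklift sums to 10^(69/10) = 7.943e+06 in linear terms, 69.00 dB(A).
The limit corresponds to 10^(71/10) = 1.259e+07; subtracting the fixed part leaves 4.646e+06 for the forklift, i.e. 66.67 dB(A).
So the forklift must be reduced from 86 to 66.67 dB(A): IL = 19.33 dB.

19 dB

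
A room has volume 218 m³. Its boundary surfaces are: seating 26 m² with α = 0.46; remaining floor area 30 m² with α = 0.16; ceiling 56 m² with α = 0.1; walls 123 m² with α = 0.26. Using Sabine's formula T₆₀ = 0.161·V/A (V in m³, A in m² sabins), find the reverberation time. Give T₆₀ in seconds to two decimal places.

A = Σ Sᵢαᵢ = 26·0.46 + 30·0.16 + 56·0.1 + 123·0.26 = 54.34 m².
T₆₀ = 0.161·V/A = 0.161·218/54.34 = 0.646 s.

0.65 s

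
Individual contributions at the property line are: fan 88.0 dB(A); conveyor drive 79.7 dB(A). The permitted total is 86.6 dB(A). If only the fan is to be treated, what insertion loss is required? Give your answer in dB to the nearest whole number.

The untreated sources together contribute 10^(79.7/10) = 9.333e+07, i.e. 79.70 dB(A).
The limit corresponds to 10^(86.6/10) = 4.571e+08; subtracting the fixed part leaves 3.638e+08 for the fan, i.e. 85.61 dB(A).
Required insertion loss = 88.0 − 85.61 = 2.39 dB.

2 dB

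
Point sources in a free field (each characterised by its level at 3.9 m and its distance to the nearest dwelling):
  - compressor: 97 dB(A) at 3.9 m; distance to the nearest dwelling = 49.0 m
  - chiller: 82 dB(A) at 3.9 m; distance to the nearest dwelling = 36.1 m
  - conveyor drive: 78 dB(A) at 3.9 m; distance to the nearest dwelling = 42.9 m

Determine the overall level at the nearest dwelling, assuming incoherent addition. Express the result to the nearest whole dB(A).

First find each source's level at the receiver (point-source: −20·log₁₀(r/r_ref)), then combine on an intensity basis.
compressor: 97 − 20·log₁₀(49.0/3.9) = 97 − 21.98 = 75.02 dB(A).
chiller: 82 − 20·log₁₀(36.1/3.9) = 82 − 19.33 = 62.67 dB(A).
conveyor drive: 78 − 20·log₁₀(42.9/3.9) = 78 − 20.83 = 57.17 dB(A).
Σ 10^(L/10) = 3.412e+07 → L_total = 10·log₁₀(3.412e+07) = 75.33 dB(A).

75 dB(A)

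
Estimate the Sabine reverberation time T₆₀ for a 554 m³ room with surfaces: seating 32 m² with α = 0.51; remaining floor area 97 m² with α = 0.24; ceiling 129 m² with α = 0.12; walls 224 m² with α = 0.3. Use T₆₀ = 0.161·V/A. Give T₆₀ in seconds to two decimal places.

0.73 s

A = Σ Sᵢαᵢ = 32·0.51 + 97·0.24 + 129·0.12 + 224·0.3 = 122.28 m².
T₆₀ = 0.161 × 554 / 122.28 = 0.729 s.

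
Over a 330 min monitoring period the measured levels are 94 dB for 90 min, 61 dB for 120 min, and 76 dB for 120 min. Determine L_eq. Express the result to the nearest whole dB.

Weight each interval's intensity by its duration and average over T = 330 min:
Σ tᵢ·10^(Lᵢ/10) = 90·10^(94/10) + 120·10^(61/10) + 120·10^(76/10) = 2.310e+11.
L_eq = 10·log₁₀(2.310e+11/330) = 88.45 dB.

88 dB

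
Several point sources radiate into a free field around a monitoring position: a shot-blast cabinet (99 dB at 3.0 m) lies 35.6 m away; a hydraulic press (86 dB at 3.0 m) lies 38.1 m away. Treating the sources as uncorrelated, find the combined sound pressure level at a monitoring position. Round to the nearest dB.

First find each source's level at the receiver (point-source: −20·log₁₀(r/r_ref)), then combine on an intensity basis.
shot-blast cabinet: 99 − 20·log₁₀(35.6/3.0) = 99 − 21.49 = 77.51 dB.
hydraulic press: 86 − 20·log₁₀(38.1/3.0) = 86 − 22.08 = 63.92 dB.
Σ 10^(L/10) = 5.888e+07 → L_total = 10·log₁₀(5.888e+07) = 77.70 dB.

78 dB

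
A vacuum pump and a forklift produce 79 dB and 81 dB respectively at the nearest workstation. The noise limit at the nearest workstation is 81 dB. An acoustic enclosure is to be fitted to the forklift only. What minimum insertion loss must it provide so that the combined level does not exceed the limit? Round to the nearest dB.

4 dB

Fixed contribution from the other source: Σ 10^(L/10) = 10^(79/10) = 7.943e+07 (79.00 dB).
To meet 81 dB overall, the treated forklift may contribute at most 10^(81/10) − 7.943e+07 = 4.646e+07, i.e. 76.67 dB.
Required insertion loss = 81 − 76.67 = 4.33 dB.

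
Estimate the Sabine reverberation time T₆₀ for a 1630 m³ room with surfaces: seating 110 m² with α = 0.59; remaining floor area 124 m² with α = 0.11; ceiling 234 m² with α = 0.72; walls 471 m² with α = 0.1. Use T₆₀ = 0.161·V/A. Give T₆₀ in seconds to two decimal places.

A = Σ Sᵢαᵢ = 110·0.59 + 124·0.11 + 234·0.72 + 471·0.1 = 294.12 m².
T₆₀ = 0.161·V/A = 0.161·1630/294.12 = 0.892 s.

0.89 s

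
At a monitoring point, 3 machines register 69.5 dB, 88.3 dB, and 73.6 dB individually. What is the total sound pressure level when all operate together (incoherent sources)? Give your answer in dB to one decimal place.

For uncorrelated sources the intensities add, so convert each level to linear form, sum, and take 10·log₁₀ of the total.
Σ 10^(L/10) = 10^(69.5/10) + 10^(88.3/10) + 10^(73.6/10) = 7.079e+08.
L_total = 10·log₁₀(7.079e+08) = 88.50 dB.

88.5 dB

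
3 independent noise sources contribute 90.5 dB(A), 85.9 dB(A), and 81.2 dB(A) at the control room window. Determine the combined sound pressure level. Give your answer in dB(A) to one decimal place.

92.2 dB(A)

For uncorrelated sources the intensities add, so convert each level to linear form, sum, and take 10·log₁₀ of the total.
Σ 10^(L/10) = 10^(90.5/10) + 10^(85.9/10) + 10^(81.2/10) = 1.643e+09.
L_total = 10·log₁₀(1.643e+09) = 92.16 dB(A).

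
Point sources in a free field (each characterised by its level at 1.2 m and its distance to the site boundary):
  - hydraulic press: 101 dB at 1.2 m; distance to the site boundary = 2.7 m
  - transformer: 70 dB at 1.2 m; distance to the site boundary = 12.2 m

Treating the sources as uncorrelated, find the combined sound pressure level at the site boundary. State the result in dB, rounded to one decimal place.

94.0 dB

Propagate each source to the receiver with L = L_ref − 20·log₁₀(r/r_ref), then add intensities.
hydraulic press: 101 − 20·log₁₀(2.7/1.2) = 101 − 7.04 = 93.96 dB.
transformer: 70 − 20·log₁₀(12.2/1.2) = 70 − 20.14 = 49.86 dB.
Σ 10^(L/10) = 2.487e+09 → L_total = 10·log₁₀(2.487e+09) = 93.96 dB.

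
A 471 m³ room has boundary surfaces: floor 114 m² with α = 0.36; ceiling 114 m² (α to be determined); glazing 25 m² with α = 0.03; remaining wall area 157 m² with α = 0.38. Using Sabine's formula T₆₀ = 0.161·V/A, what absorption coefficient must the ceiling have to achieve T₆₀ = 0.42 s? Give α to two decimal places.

0.69

From T₆₀ = 0.161·V/A, the target T₆₀ = 0.42 s needs A = 0.161·471/0.42 = 180.55 m².
Absorption from the other surfaces = 114·0.36 + 25·0.03 + 157·0.38 = 101.45 m², so the ceiling must supply 79.10 m² over 114 m².
α = 79.10/114 = 0.694.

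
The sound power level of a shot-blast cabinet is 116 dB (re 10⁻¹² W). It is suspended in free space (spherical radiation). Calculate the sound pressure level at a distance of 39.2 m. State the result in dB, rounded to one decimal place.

73.1 dB

L_p = L_w − 10·log₁₀(4π·r²) with r = 39.2 m.
4π·r² = 1.931e+04 m², 10·log₁₀ of that is 42.858 dB.
L_p = 116 − 42.858 = 73.14 dB.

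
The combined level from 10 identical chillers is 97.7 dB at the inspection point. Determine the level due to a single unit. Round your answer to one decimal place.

10 equal contributions raise the level by 10·log₁₀ 10 = 10.000 dB, so each unit alone gives 97.7 − 10.000.

87.7 dB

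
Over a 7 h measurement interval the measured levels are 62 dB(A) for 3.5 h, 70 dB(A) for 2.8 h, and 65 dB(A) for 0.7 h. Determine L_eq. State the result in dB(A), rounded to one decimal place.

67.1 dB(A)

Weight each interval's intensity by its duration and average over T = 7 h:
Σ tᵢ·10^(Lᵢ/10) = 3.5·10^(62/10) + 2.8·10^(70/10) + 0.7·10^(65/10) = 3.576e+07.
L_eq = 10·log₁₀(3.576e+07/7) = 67.08 dB(A).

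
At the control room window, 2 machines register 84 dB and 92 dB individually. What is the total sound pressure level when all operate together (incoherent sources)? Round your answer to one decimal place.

92.6 dB

For uncorrelated sources the intensities add, so convert each level to linear form, sum, and take 10·log₁₀ of the total.
Σ 10^(L/10) = 10^(84/10) + 10^(92/10) = 1.836e+09.
L_total = 10·log₁₀(1.836e+09) = 92.64 dB.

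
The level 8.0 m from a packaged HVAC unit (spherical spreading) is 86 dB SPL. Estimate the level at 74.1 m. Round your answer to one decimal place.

66.7 dB SPL

Point-source attenuation: ΔL = 20·log₁₀(r₂/r₁) = 20·log₁₀(74.1/8.0) = 19.335 dB.
L₂ = 86 − 20·log₁₀(74.1/8.0) = 86 − 19.335 = 66.67 dB SPL.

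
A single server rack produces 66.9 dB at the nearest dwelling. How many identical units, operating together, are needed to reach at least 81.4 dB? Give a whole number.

Need L₁ + 10·log₁₀ N ≥ 81.4, i.e. log₁₀ N ≥ 1.45.
N ≥ 10^(14.5/10) = 28.184, so N = 29.

29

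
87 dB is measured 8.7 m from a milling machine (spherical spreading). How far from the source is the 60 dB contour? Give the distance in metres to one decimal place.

The 27.0 dB drop corresponds to a distance ratio of 10^(27.0/20) for a point source.
r₂ = 8.7·10^((87−60)/20) = 8.7·10^(27.0/20) = 194.77 m.

194.8 m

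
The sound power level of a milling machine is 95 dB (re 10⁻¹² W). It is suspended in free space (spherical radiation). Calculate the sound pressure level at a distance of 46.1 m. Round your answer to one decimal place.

50.7 dB

Free-field spherical radiation: L_p = L_w − 10·log₁₀(4π·r²), r = 46.1 m.
4π·r² = 2.671e+04 m², 10·log₁₀ of that is 44.266 dB.
L_p = 95 − 44.266 = 50.73 dB.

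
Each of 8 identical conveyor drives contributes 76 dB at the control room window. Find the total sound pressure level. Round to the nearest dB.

N identical incoherent sources raise the level by 10·log₁₀ N.
L_total = 76 + 10·log₁₀(8) = 76 + 9.031 = 85.03 dB.

85 dB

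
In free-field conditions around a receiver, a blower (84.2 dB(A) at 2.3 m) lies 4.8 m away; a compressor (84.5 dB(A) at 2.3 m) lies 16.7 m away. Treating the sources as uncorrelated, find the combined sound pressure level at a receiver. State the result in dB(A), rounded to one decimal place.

78.2 dB(A)

Propagate each source to the receiver with L = L_ref − 20·log₁₀(r/r_ref), then add intensities.
blower: 84.2 − 20·log₁₀(4.8/2.3) = 84.2 − 6.39 = 77.81 dB(A).
compressor: 84.5 − 20·log₁₀(16.7/2.3) = 84.5 − 17.22 = 67.28 dB(A).
Σ 10^(L/10) = 6.574e+07 → L_total = 10·log₁₀(6.574e+07) = 78.18 dB(A).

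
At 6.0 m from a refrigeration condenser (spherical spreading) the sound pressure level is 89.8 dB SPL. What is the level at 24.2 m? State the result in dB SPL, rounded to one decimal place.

Spherical spreading from a point source gives a 20·log₁₀(r₂/r₁) drop.
L₂ = 89.8 − 20·log₁₀(24.2/6.0) = 89.8 − 12.113 = 77.69 dB SPL.

77.7 dB SPL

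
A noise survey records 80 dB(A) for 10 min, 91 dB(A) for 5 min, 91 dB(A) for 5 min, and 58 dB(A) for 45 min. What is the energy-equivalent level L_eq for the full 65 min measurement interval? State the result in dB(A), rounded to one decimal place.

83.2 dB(A)

Weight each interval's intensity by its duration and average over T = 65 min:
Σ tᵢ·10^(Lᵢ/10) = 10·10^(80/10) + 5·10^(91/10) + 5·10^(91/10) + 45·10^(58/10) = 1.362e+10.
L_eq = 10·log₁₀(1.362e+10/65) = 83.21 dB(A).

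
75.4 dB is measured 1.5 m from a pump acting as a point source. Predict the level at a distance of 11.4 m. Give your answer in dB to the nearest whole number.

58 dB

Point-source attenuation: ΔL = 20·log₁₀(r₂/r₁) = 20·log₁₀(11.4/1.5) = 17.616 dB.
L₂ = 75.4 − 20·log₁₀(11.4/1.5) = 75.4 − 17.616 = 57.78 dB.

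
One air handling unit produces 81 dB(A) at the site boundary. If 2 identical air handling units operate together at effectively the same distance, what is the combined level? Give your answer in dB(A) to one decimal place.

N identical incoherent sources raise the level by 10·log₁₀ N.
L_total = 81 + 10·log₁₀(2) = 81 + 3.010 = 84.01 dB(A).

84.0 dB(A)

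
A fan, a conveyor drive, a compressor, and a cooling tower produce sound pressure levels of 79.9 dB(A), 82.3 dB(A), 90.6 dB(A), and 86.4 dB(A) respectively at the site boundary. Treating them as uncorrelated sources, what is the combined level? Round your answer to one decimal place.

92.7 dB(A)

Incoherent sources combine by intensity addition: L_total = 10·log₁₀(Σ 10^(L_i/10)).
Σ 10^(L/10) = 10^(79.9/10) + 10^(82.3/10) + 10^(90.6/10) + 10^(86.4/10) = 1.852e+09.
L_total = 10·log₁₀(1.852e+09) = 92.68 dB(A).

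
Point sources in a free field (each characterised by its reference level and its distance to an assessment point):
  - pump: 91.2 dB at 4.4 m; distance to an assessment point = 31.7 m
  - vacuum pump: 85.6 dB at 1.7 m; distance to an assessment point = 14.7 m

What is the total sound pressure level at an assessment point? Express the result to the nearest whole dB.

First find each source's level at the receiver (point-source: −20·log₁₀(r/r_ref)), then combine on an intensity basis.
pump: 91.2 − 20·log₁₀(31.7/4.4) = 91.2 − 17.15 = 74.05 dB.
vacuum pump: 85.6 − 20·log₁₀(14.7/1.7) = 85.6 − 18.74 = 66.86 dB.
Σ 10^(L/10) = 3.025e+07 → L_total = 10·log₁₀(3.025e+07) = 74.81 dB.

75 dB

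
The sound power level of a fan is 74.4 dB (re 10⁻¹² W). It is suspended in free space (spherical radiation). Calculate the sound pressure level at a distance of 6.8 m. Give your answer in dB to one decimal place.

46.8 dB

The power spreads over a sphere of area 4π·r², so L_p = L_w − 10·log₁₀(4π·r²).
4π·r² = 581.1 m², 10·log₁₀ of that is 27.642 dB.
L_p = 74.4 − 27.642 = 46.76 dB.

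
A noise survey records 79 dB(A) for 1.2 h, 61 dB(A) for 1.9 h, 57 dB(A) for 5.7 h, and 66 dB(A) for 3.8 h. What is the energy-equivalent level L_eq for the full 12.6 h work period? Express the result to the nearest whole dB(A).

70 dB(A)

L_eq = 10·log₁₀[(1/T)·Σ tᵢ·10^(Lᵢ/10)] with T = 12.6 h.
Σ tᵢ·10^(Lᵢ/10) = 1.2·10^(79/10) + 1.9·10^(61/10) + 5.7·10^(57/10) + 3.8·10^(66/10) = 1.157e+08.
L_eq = 10·log₁₀(1.157e+08/12.6) = 69.63 dB(A).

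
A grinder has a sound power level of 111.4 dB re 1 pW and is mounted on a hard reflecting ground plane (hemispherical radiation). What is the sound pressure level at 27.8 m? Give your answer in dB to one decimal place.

The power spreads over a hemisphere of area 2π·r², so L_p = L_w − 10·log₁₀(2π·r²).
2π·r² = 4856 m², 10·log₁₀ of that is 36.863 dB.
L_p = 111.4 − 36.863 = 74.54 dB.

74.5 dB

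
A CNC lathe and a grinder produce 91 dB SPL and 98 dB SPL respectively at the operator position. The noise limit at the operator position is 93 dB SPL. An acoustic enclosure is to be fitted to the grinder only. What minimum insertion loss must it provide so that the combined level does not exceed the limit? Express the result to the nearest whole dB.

Everything except the grinder sums to 10^(91/10) = 1.259e+09 in linear terms, 91.00 dB SPL.
To meet 93 dB SPL overall, the treated grinder may contribute at most 10^(93/10) − 1.259e+09 = 7.363e+08, i.e. 88.67 dB SPL.
So the grinder must be reduced from 98 to 88.67 dB SPL: IL = 9.33 dB.

9 dB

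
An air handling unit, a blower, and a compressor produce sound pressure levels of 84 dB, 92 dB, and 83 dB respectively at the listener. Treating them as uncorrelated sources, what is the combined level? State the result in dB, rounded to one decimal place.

93.1 dB

Incoherent sources combine by intensity addition: L_total = 10·log₁₀(Σ 10^(L_i/10)).
Σ 10^(L/10) = 10^(84/10) + 10^(92/10) + 10^(83/10) = 2.036e+09.
L_total = 10·log₁₀(2.036e+09) = 93.09 dB.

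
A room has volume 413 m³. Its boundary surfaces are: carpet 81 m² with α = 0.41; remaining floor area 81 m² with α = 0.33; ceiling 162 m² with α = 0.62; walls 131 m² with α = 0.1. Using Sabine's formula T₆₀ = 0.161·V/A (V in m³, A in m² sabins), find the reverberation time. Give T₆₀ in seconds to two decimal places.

0.38 s

Summing Sᵢαᵢ: 81·0.41 + 81·0.33 + 162·0.62 + 131·0.1 = 173.48 m².
T₆₀ = 0.161·V/A = 0.161·413/173.48 = 0.383 s.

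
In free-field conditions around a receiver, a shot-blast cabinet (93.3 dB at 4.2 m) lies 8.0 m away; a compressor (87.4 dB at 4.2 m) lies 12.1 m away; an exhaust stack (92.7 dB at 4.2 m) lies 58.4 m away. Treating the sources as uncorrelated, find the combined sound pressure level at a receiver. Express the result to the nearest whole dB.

88 dB

Propagate each source to the receiver with L = L_ref − 20·log₁₀(r/r_ref), then add intensities.
shot-blast cabinet: 93.3 − 20·log₁₀(8.0/4.2) = 93.3 − 5.60 = 87.70 dB.
compressor: 87.4 − 20·log₁₀(12.1/4.2) = 87.4 − 9.19 = 78.21 dB.
exhaust stack: 92.7 − 20·log₁₀(58.4/4.2) = 92.7 − 22.86 = 69.84 dB.
Σ 10^(L/10) = 6.651e+08 → L_total = 10·log₁₀(6.651e+08) = 88.23 dB.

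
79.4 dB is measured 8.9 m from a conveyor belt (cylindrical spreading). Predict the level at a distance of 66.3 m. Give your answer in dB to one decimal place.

Cylindrical spreading from a line source gives a 10·log₁₀(r₂/r₁) drop.
L₂ = 79.4 − 10·log₁₀(66.3/8.9) = 79.4 − 8.721 = 70.68 dB.

70.7 dB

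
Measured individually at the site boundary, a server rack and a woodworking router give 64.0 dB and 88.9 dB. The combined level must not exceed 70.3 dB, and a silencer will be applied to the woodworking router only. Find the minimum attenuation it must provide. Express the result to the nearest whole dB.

20 dB

Fixed contribution from the other source: Σ 10^(L/10) = 10^(64.0/10) = 2.512e+06 (64.00 dB).
The limit corresponds to 10^(70.3/10) = 1.072e+07; subtracting the fixed part leaves 8.203e+06 for the woodworking router, i.e. 69.14 dB.
So the woodworking router must be reduced from 88.9 to 69.14 dB: IL = 19.76 dB.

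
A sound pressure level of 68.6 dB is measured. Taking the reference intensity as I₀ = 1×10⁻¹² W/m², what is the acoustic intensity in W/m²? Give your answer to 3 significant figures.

7.24e-06 W/m²

I = I₀·10^(L/10) = 10⁻¹² × 10^(68.6/10) = 10^(-5.140).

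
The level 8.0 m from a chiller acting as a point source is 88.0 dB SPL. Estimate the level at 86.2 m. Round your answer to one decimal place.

67.4 dB SPL

Spherical spreading from a point source gives a 20·log₁₀(r₂/r₁) drop.
L₂ = 88.0 − 20·log₁₀(86.2/8.0) = 88.0 − 20.648 = 67.35 dB SPL.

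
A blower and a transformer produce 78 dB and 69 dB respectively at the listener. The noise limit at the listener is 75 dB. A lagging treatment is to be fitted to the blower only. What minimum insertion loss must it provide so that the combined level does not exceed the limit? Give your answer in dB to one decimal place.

4.3 dB

Fixed contribution from the other source: Σ 10^(L/10) = 10^(69/10) = 7.943e+06 (69.00 dB).
The limit corresponds to 10^(75/10) = 3.162e+07; subtracting the fixed part leaves 2.368e+07 for the blower, i.e. 73.74 dB.
So the blower must be reduced from 78 to 73.74 dB: IL = 4.26 dB.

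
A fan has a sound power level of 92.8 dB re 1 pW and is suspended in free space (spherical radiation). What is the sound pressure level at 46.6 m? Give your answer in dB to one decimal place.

The power spreads over a sphere of area 4π·r², so L_p = L_w − 10·log₁₀(4π·r²).
4π·r² = 2.729e+04 m², 10·log₁₀ of that is 44.360 dB.
L_p = 92.8 − 44.360 = 48.44 dB.

48.4 dB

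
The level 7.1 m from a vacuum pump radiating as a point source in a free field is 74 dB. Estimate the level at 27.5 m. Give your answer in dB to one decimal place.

62.2 dB

Point-source attenuation: ΔL = 20·log₁₀(r₂/r₁) = 20·log₁₀(27.5/7.1) = 11.761 dB.
L₂ = 74 − 20·log₁₀(27.5/7.1) = 74 − 11.761 = 62.24 dB.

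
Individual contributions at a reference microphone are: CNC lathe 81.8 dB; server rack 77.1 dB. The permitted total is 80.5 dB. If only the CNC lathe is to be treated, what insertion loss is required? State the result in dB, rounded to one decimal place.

Everything except the CNC lathe sums to 10^(77.1/10) = 5.129e+07 in linear terms, 77.10 dB.
The limit corresponds to 10^(80.5/10) = 1.122e+08; subtracting the fixed part leaves 6.092e+07 for the CNC lathe, i.e. 77.85 dB.
So the CNC lathe must be reduced from 81.8 to 77.85 dB: IL = 3.95 dB.

4.0 dB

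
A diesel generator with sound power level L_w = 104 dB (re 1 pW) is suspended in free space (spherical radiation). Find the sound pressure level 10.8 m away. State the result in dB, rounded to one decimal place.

The power spreads over a sphere of area 4π·r², so L_p = L_w − 10·log₁₀(4π·r²).
4π·r² = 1466 m², 10·log₁₀ of that is 31.661 dB.
L_p = 104 − 31.661 = 72.34 dB.

72.3 dB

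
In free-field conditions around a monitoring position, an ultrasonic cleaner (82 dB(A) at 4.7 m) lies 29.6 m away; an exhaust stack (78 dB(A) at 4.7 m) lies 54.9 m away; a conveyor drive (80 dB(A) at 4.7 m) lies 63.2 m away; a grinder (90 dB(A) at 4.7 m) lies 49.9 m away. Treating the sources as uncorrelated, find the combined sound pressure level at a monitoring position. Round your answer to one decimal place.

First find each source's level at the receiver (point-source: −20·log₁₀(r/r_ref)), then combine on an intensity basis.
ultrasonic cleaner: 82 − 20·log₁₀(29.6/4.7) = 82 − 15.98 = 66.02 dB(A).
exhaust stack: 78 − 20·log₁₀(54.9/4.7) = 78 − 21.35 = 56.65 dB(A).
conveyor drive: 80 − 20·log₁₀(63.2/4.7) = 80 − 22.57 = 57.43 dB(A).
grinder: 90 − 20·log₁₀(49.9/4.7) = 90 − 20.52 = 69.48 dB(A).
Σ 10^(L/10) = 1.388e+07 → L_total = 10·log₁₀(1.388e+07) = 71.42 dB(A).

71.4 dB(A)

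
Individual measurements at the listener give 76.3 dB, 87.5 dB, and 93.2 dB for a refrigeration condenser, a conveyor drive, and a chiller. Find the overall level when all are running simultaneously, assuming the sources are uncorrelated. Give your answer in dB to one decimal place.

For uncorrelated sources the intensities add, so convert each level to linear form, sum, and take 10·log₁₀ of the total.
Σ 10^(L/10) = 10^(76.3/10) + 10^(87.5/10) + 10^(93.2/10) = 2.694e+09.
L_total = 10·log₁₀(2.694e+09) = 94.30 dB.

94.3 dB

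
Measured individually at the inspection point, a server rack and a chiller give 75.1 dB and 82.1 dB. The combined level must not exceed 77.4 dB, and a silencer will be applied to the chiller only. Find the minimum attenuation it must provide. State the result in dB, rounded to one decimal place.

8.6 dB

Fixed contribution from the other source: Σ 10^(L/10) = 10^(75.1/10) = 3.236e+07 (75.10 dB).
The limit corresponds to 10^(77.4/10) = 5.495e+07; subtracting the fixed part leaves 2.259e+07 for the chiller, i.e. 73.54 dB.
So the chiller must be reduced from 82.1 to 73.54 dB: IL = 8.56 dB.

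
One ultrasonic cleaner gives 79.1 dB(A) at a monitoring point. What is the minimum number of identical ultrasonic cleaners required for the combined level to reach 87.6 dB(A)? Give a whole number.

N identical sources give L₁ + 10·log₁₀ N, so require 10·log₁₀ N ≥ 87.6 − 79.1 = 8.5 dB.
N ≥ 10^(8.5/10) = 7.079, so N = 8.

8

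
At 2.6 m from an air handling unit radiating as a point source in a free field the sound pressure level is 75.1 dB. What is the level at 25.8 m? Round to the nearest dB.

55 dB

Spherical spreading from a point source gives a 20·log₁₀(r₂/r₁) drop.
L₂ = 75.1 − 20·log₁₀(25.8/2.6) = 75.1 − 19.933 = 55.17 dB.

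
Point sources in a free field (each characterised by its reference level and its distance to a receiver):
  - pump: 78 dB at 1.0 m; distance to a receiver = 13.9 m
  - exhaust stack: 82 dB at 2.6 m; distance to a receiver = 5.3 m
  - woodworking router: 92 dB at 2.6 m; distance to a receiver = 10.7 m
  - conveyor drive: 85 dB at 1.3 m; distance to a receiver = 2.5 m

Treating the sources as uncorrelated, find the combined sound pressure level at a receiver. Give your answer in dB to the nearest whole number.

83 dB

First find each source's level at the receiver (point-source: −20·log₁₀(r/r_ref)), then combine on an intensity basis.
pump: 78 − 20·log₁₀(13.9/1.0) = 78 − 22.86 = 55.14 dB.
exhaust stack: 82 − 20·log₁₀(5.3/2.6) = 82 − 6.19 = 75.81 dB.
woodworking router: 92 − 20·log₁₀(10.7/2.6) = 92 − 12.29 = 79.71 dB.
conveyor drive: 85 − 20·log₁₀(2.5/1.3) = 85 − 5.68 = 79.32 dB.
Σ 10^(L/10) = 2.176e+08 → L_total = 10·log₁₀(2.176e+08) = 83.38 dB.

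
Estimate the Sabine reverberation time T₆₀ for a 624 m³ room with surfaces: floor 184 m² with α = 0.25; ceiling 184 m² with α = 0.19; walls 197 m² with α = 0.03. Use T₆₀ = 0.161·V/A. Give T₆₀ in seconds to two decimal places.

1.16 s

Summing Sᵢαᵢ: 184·0.25 + 184·0.19 + 197·0.03 = 86.87 m².
T₆₀ = 0.161 × 624 / 86.87 = 1.156 s.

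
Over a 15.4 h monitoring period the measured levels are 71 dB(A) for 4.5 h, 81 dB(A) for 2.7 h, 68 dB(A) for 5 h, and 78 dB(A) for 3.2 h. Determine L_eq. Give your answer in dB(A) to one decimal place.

76.1 dB(A)

Weight each interval's intensity by its duration and average over T = 15.4 h:
Σ tᵢ·10^(Lᵢ/10) = 4.5·10^(71/10) + 2.7·10^(81/10) + 5·10^(68/10) + 3.2·10^(78/10) = 6.300e+08.
L_eq = 10·log₁₀(6.300e+08/15.4) = 76.12 dB(A).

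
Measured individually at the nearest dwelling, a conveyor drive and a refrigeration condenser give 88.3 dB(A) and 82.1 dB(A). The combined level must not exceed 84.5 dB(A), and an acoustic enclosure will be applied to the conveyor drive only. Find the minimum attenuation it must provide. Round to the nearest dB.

Fixed contribution from the other source: Σ 10^(L/10) = 10^(82.1/10) = 1.622e+08 (82.10 dB(A)).
The limit corresponds to 10^(84.5/10) = 2.818e+08; subtracting the fixed part leaves 1.197e+08 for the conveyor drive, i.e. 80.78 dB(A).
So the conveyor drive must be reduced from 88.3 to 80.78 dB(A): IL = 7.52 dB.

8 dB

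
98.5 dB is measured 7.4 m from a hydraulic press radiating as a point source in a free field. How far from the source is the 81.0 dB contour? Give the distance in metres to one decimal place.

55.5 m

For a point source L₁ − L₂ = 20·log₁₀(r₂/r₁), so r₂ = r₁·10^((L₁−L₂)/20).
r₂ = 7.4·10^((98.5−81.0)/20) = 7.4·10^(17.5/20) = 55.49 m.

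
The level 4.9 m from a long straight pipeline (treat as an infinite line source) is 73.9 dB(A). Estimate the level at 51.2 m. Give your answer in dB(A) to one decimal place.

Line-source attenuation: ΔL = 10·log₁₀(r₂/r₁) = 10·log₁₀(51.2/4.9) = 10.191 dB.
L₂ = 73.9 − 10·log₁₀(51.2/4.9) = 73.9 − 10.191 = 63.71 dB(A).

63.7 dB(A)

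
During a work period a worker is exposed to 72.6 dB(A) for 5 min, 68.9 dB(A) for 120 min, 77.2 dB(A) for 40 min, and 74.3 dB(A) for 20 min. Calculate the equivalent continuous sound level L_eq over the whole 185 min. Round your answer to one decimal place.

73.0 dB(A)

The energy average is taken in the linear domain: L_eq = 10·log₁₀[(Σ tᵢ·10^(Lᵢ/10))/T], T = 185 min.
Σ tᵢ·10^(Lᵢ/10) = 5·10^(72.6/10) + 120·10^(68.9/10) + 40·10^(77.2/10) + 20·10^(74.3/10) = 3.660e+09.
L_eq = 10·log₁₀(3.660e+09/185) = 72.96 dB(A).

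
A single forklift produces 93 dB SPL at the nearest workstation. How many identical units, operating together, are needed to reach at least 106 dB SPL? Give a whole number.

The shortfall is 106 − 93 = 13.0 dB, and N units add 10·log₁₀ N, so need 10·log₁₀ N ≥ 13.0.
N ≥ 10^(13.0/10) = 19.953, so N = 20.

20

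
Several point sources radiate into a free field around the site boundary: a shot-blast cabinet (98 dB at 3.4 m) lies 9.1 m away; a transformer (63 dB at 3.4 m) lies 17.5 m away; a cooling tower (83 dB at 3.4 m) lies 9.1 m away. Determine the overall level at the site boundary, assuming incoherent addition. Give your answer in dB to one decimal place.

89.6 dB

Propagate each source to the receiver with L = L_ref − 20·log₁₀(r/r_ref), then add intensities.
shot-blast cabinet: 98 − 20·log₁₀(9.1/3.4) = 98 − 8.55 = 89.45 dB.
transformer: 63 − 20·log₁₀(17.5/3.4) = 63 − 14.23 = 48.77 dB.
cooling tower: 83 − 20·log₁₀(9.1/3.4) = 83 − 8.55 = 74.45 dB.
Σ 10^(L/10) = 9.087e+08 → L_total = 10·log₁₀(9.087e+08) = 89.58 dB.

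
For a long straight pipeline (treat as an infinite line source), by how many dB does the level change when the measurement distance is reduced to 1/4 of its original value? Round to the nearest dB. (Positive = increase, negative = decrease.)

+6 dB

A line source loses 3 dB per doubling of distance; generally ΔL = −10·log₁₀(r₂/r₁).
ΔL = −10·log₁₀(0.25) = +6.02 dB.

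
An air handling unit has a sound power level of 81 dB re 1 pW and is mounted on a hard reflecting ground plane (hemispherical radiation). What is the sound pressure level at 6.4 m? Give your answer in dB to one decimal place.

56.9 dB

L_p = L_w − 10·log₁₀(2π·r²) with r = 6.4 m.
2π·r² = 257.4 m², 10·log₁₀ of that is 24.105 dB.
L_p = 81 − 24.105 = 56.89 dB.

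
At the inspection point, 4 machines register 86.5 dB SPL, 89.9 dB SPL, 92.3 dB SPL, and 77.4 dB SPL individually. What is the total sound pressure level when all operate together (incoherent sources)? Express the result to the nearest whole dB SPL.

Incoherent sources combine by intensity addition: L_total = 10·log₁₀(Σ 10^(L_i/10)).
Σ 10^(L/10) = 10^(86.5/10) + 10^(89.9/10) + 10^(92.3/10) + 10^(77.4/10) = 3.177e+09.
L_total = 10·log₁₀(3.177e+09) = 95.02 dB SPL.

95 dB SPL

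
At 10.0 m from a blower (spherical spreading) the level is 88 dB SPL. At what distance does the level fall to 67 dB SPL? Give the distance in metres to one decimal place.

For a point source L₁ − L₂ = 20·log₁₀(r₂/r₁), so r₂ = r₁·10^((L₁−L₂)/20).
r₂ = 10.0·10^((88−67)/20) = 10.0·10^(21.0/20) = 112.20 m.

112.2 m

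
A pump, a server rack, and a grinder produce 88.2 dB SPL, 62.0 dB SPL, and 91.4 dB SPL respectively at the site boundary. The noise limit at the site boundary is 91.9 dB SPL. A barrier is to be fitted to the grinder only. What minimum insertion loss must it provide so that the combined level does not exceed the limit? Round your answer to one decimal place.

1.9 dB

The untreated sources together contribute 10^(88.2/10) + 10^(62.0/10) = 6.623e+08, i.e. 88.21 dB SPL.
The limit corresponds to 10^(91.9/10) = 1.549e+09; subtracting the fixed part leaves 8.865e+08 for the grinder, i.e. 89.48 dB SPL.
So the grinder must be reduced from 91.4 to 89.48 dB SPL: IL = 1.92 dB.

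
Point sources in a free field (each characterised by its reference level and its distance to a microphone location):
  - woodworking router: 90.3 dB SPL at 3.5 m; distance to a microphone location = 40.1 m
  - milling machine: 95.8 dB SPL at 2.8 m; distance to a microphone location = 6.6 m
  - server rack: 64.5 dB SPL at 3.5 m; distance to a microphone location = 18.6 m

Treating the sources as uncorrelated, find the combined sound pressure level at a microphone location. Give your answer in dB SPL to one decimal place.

Apply inverse-square spreading to bring every level to the receiver, then sum 10^(L/10).
woodworking router: 90.3 − 20·log₁₀(40.1/3.5) = 90.3 − 21.18 = 69.12 dB SPL.
milling machine: 95.8 − 20·log₁₀(6.6/2.8) = 95.8 − 7.45 = 88.35 dB SPL.
server rack: 64.5 − 20·log₁₀(18.6/3.5) = 64.5 − 14.51 = 49.99 dB SPL.
Σ 10^(L/10) = 6.925e+08 → L_total = 10·log₁₀(6.925e+08) = 88.40 dB SPL.

88.4 dB SPL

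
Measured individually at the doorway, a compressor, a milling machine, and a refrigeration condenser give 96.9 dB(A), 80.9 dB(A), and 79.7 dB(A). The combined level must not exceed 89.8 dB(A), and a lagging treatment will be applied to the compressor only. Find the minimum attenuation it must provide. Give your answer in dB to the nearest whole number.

Fixed contribution from the other sources: Σ 10^(L/10) = 10^(80.9/10) + 10^(79.7/10) = 2.164e+08 (83.35 dB(A)).
The limit corresponds to 10^(89.8/10) = 9.550e+08; subtracting the fixed part leaves 7.386e+08 for the compressor, i.e. 88.68 dB(A).
So the compressor must be reduced from 96.9 to 88.68 dB(A): IL = 8.22 dB.

8 dB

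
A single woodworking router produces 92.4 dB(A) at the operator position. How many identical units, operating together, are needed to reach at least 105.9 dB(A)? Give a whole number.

The shortfall is 105.9 − 92.4 = 13.5 dB, and N units add 10·log₁₀ N, so need 10·log₁₀ N ≥ 13.5.
N ≥ 10^(13.5/10) = 22.387, so N = 23.

23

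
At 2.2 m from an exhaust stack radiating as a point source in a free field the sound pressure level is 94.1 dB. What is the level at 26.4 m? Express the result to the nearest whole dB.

For a point source, L₂ = L₁ − 20·log₁₀(r₂/r₁).
L₂ = 94.1 − 20·log₁₀(26.4/2.2) = 94.1 − 21.584 = 72.52 dB.

73 dB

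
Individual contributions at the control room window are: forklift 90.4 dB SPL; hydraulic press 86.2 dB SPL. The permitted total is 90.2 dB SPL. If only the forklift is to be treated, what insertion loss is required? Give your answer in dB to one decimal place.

Fixed contribution from the other source: Σ 10^(L/10) = 10^(86.2/10) = 4.169e+08 (86.20 dB SPL).
To meet 90.2 dB SPL overall, the treated forklift may contribute at most 10^(90.2/10) − 4.169e+08 = 6.303e+08, i.e. 88.00 dB SPL.
So the forklift must be reduced from 90.4 to 88.00 dB SPL: IL = 2.40 dB.

2.4 dB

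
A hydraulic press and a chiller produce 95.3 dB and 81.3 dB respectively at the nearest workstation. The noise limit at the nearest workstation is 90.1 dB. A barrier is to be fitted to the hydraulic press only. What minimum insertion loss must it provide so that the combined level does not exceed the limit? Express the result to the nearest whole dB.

The untreated sources together contribute 10^(81.3/10) = 1.349e+08, i.e. 81.30 dB.
The limit corresponds to 10^(90.1/10) = 1.023e+09; subtracting the fixed part leaves 8.884e+08 for the hydraulic press, i.e. 89.49 dB.
Required insertion loss = 95.3 − 89.49 = 5.81 dB.

6 dB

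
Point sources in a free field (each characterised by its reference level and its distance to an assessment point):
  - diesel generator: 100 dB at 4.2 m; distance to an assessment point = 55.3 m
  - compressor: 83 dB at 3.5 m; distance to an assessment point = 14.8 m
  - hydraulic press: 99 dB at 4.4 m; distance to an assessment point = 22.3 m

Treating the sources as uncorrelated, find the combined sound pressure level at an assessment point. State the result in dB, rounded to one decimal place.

85.8 dB

Apply inverse-square spreading to bring every level to the receiver, then sum 10^(L/10).
diesel generator: 100 − 20·log₁₀(55.3/4.2) = 100 − 22.39 = 77.61 dB.
compressor: 83 − 20·log₁₀(14.8/3.5) = 83 − 12.52 = 70.48 dB.
hydraulic press: 99 − 20·log₁₀(22.3/4.4) = 99 − 14.10 = 84.90 dB.
Σ 10^(L/10) = 3.781e+08 → L_total = 10·log₁₀(3.781e+08) = 85.78 dB.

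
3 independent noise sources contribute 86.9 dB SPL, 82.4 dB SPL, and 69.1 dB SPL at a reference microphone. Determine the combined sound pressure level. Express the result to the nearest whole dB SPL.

88 dB SPL

For uncorrelated sources the intensities add, so convert each level to linear form, sum, and take 10·log₁₀ of the total.
Σ 10^(L/10) = 10^(86.9/10) + 10^(82.4/10) + 10^(69.1/10) = 6.717e+08.
L_total = 10·log₁₀(6.717e+08) = 88.27 dB SPL.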